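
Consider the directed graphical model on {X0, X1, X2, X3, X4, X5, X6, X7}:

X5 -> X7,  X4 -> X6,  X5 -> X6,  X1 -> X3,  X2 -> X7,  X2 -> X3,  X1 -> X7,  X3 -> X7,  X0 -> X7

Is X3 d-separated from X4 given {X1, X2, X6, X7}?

No

We examine all 3 paths between X3 and X4:
Path 1: X3 ← X1 → X7 ← X5 → X6 ← X4
  X1 is a fork here and X1 is conditioned on, so the path is blocked at X1.
Path 2: X3 → X7 ← X5 → X6 ← X4
  X7 is a collider and X7 is conditioned on, which opens it; X5 is a fork and X5 is not conditioned on; X6 is a collider and X6 is conditioned on, which opens it — no node blocks this path, so it is active.
Path 3: X3 ← X2 → X7 ← X5 → X6 ← X4
  X2 is a fork here and X2 is conditioned on, so the path is blocked at X2.
At least one path is unblocked, so d-separation fails.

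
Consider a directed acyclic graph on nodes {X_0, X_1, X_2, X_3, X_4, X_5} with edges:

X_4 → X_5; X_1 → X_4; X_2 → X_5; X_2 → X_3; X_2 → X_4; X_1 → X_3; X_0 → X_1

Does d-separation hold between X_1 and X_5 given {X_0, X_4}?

No — X_1 and X_5 are not d-separated given {X_0, X_4}.

There are 4 undirected paths between X_1 and X_5; checking each against the conditioning set {X_0, X_4}:
Path 1: X_1 → X_3 ← X_2 → X_4 → X_5
  X_3 is a collider here and neither X_3 nor any of its descendants is conditioned on, so the collider stays closed — the path is blocked at X_3.
Path 2: X_1 → X_3 ← X_2 → X_5
  X_3 is a collider here and neither X_3 nor any of its descendants is conditioned on, so the collider stays closed — the path is blocked at X_3.
Path 3: X_1 → X_4 ← X_2 → X_5
  X_4 is a collider and X_4 is conditioned on, which opens it; X_2 is a fork and X_2 is not conditioned on — no node blocks this path, so it is active.
Path 4: X_1 → X_4 → X_5
  X_4 is a chain here and X_4 is conditioned on, so the path is blocked at X_4.
At least one path is unblocked, so d-separation fails.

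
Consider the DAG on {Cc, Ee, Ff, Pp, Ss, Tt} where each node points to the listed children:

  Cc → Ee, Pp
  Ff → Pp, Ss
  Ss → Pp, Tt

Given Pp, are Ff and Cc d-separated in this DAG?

No — Ff and Cc are not d-separated given {Pp}.

There are 2 undirected paths between Ff and Cc; checking each against the conditioning set {Pp}:
  1. Ff → Pp ← Cc — Pp:collider[open] ⇒ active
  2. Ff → Ss → Pp ← Cc — Ss:chain[open]; Pp:collider[open] ⇒ active
At least one path is unblocked, so d-separation fails.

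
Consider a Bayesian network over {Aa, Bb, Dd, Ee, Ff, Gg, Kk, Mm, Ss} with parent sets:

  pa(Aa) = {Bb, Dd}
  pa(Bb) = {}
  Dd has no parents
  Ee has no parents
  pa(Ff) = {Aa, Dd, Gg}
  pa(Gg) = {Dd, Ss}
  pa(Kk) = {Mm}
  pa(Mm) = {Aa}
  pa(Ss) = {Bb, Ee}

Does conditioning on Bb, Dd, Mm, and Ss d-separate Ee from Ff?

We examine all 6 paths between Ee and Ff:
  1. Ee → Ss ← Bb → Aa → Ff — Ss:collider[open]; Bb:fork[blocks]; Aa:chain[open] ⇒ blocked
  2. Ee → Ss ← Bb → Aa ← Dd → Gg → Ff — Ss:collider[open]; Bb:fork[blocks]; Aa:collider[open]; Dd:fork[blocks]; Gg:chain[open] ⇒ blocked
  3. Ee → Ss ← Bb → Aa ← Dd → Ff — Ss:collider[open]; Bb:fork[blocks]; Aa:collider[open]; Dd:fork[blocks] ⇒ blocked
  4. Ee → Ss → Gg → Ff — Ss:chain[blocks]; Gg:chain[open] ⇒ blocked
  5. Ee → Ss → Gg ← Dd → Ff — Ss:chain[blocks]; Gg:collider[blocks]; Dd:fork[blocks] ⇒ blocked
  6. Ee → Ss → Gg ← Dd → Aa → Ff — Ss:chain[blocks]; Gg:collider[blocks]; Dd:fork[blocks]; Aa:chain[open] ⇒ blocked
All paths are blocked; Ee ⊥ Ff | {Bb, Dd, Mm, Ss} holds.

Yes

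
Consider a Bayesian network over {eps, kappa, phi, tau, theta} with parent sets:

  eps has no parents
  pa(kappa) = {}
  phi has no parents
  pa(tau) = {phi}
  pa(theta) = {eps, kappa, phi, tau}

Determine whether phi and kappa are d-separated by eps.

We examine all 2 paths between phi and kappa:
Path 1: phi → tau → theta ← kappa
  theta is a collider here and neither theta nor any of its descendants is conditioned on, so the collider stays closed — the path is blocked at theta.
Path 2: phi → theta ← kappa
  theta is a collider here and neither theta nor any of its descendants is conditioned on, so the collider stays closed — the path is blocked at theta.
All paths are blocked; phi ⊥ kappa | {eps} holds.

Yes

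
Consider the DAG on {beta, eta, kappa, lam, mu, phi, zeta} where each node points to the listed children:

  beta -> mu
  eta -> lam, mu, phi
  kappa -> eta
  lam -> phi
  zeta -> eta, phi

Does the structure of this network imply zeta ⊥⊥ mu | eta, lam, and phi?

Yes

There are 3 undirected paths between zeta and mu; checking each against the conditioning set {eta, lam, phi}:
  1. zeta → phi ← lam ← eta → mu — phi:collider[open]; lam:chain[blocks]; eta:fork[blocks] ⇒ blocked
  2. zeta → phi ← eta → mu — phi:collider[open]; eta:fork[blocks] ⇒ blocked
  3. zeta → eta → mu — eta:chain[blocks] ⇒ blocked
All paths are blocked; zeta ⊥ mu | {eta, lam, phi} holds.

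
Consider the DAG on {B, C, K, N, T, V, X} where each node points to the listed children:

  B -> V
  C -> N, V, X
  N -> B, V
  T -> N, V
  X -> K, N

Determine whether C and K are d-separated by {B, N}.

No — C and K are not d-separated given {B, N}.

5 paths connect C and K; each must be blocked for d-separation to hold:
Path 1: C → V ← T → N ← X → K
  V is a collider here and neither V nor any of its descendants is conditioned on, so the collider stays closed — the path is blocked at V.
Path 2: C → V ← N ← X → K
  V is a collider here and neither V nor any of its descendants is conditioned on, so the collider stays closed — the path is blocked at V.
Path 3: C → V ← B ← N ← X → K
  V is a collider here and neither V nor any of its descendants is conditioned on, so the collider stays closed — the path is blocked at V.
Path 4: C → X → K
  X is a chain and X is not conditioned on — no node blocks this path, so it is active.
Path 5: C → N ← X → K
  N is a collider and N is conditioned on, which opens it; X is a fork and X is not conditioned on — no node blocks this path, so it is active.
Since the path C → X → K is active, C and K are not d-separated given {B, N}.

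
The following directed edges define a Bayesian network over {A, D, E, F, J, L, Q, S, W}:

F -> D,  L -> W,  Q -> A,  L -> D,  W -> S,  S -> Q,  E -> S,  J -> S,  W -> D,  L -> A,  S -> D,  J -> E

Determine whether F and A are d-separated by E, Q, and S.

Enumerating the 6 paths from F to A and testing each for blocking by {E, Q, S}:
Path 1: F → D ← S ← W ← L → A
  D is a collider here and neither D nor any of its descendants is conditioned on, so the collider stays closed — the path is blocked at D.
Path 2: F → D ← S → Q → A
  D is a collider here and neither D nor any of its descendants is conditioned on, so the collider stays closed — the path is blocked at D.
Path 3: F → D ← L → A
  D is a collider here and neither D nor any of its descendants is conditioned on, so the collider stays closed — the path is blocked at D.
Path 4: F → D ← L → W → S → Q → A
  D is a collider here and neither D nor any of its descendants is conditioned on, so the collider stays closed — the path is blocked at D.
Path 5: F → D ← W → S → Q → A
  D is a collider here and neither D nor any of its descendants is conditioned on, so the collider stays closed — the path is blocked at D.
Path 6: F → D ← W ← L → A
  D is a collider here and neither D nor any of its descendants is conditioned on, so the collider stays closed — the path is blocked at D.
All paths are blocked; F ⊥ A | {E, Q, S} holds.

Yes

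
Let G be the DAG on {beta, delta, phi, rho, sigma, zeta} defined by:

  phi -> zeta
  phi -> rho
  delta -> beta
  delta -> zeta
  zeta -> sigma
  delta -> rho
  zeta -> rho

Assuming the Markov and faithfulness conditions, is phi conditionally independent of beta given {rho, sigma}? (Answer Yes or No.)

Enumerating the 4 paths from phi to beta and testing each for blocking by {rho, sigma}:
Path 1: phi → rho ← delta → beta
  rho is a collider and rho is conditioned on, which opens it; delta is a fork and delta is not conditioned on — no node blocks this path, so it is active.
Path 2: phi → rho ← zeta ← delta → beta
  rho is a collider and rho is conditioned on, which opens it; zeta is a chain and zeta is not conditioned on; delta is a fork and delta is not conditioned on — no node blocks this path, so it is active.
Path 3: phi → zeta → rho ← delta → beta
  zeta is a chain and zeta is not conditioned on; rho is a collider and rho is conditioned on, which opens it; delta is a fork and delta is not conditioned on — no node blocks this path, so it is active.
Path 4: phi → zeta ← delta → beta
  zeta is a collider and its descendant rho is conditioned on, which opens it; delta is a fork and delta is not conditioned on — no node blocks this path, so it is active.
Because an active path exists, phi and beta are not d-separated.

No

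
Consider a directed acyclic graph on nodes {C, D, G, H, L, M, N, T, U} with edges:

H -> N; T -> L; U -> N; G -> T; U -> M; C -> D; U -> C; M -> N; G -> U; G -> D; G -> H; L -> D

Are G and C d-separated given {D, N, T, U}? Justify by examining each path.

No — G and C are not d-separated given {D, N, T, U}.

There are 5 undirected paths between G and C; checking each against the conditioning set {D, N, T, U}:
Path 1: G → H → N ← U → C
  U is a fork here and U is conditioned on, so the path is blocked at U.
Path 2: G → H → N ← M ← U → C
  U is a fork here and U is conditioned on, so the path is blocked at U.
Path 3: G → T → L → D ← C
  T is a chain here and T is conditioned on, so the path is blocked at T.
Path 4: G → U → C
  U is a chain here and U is conditioned on, so the path is blocked at U.
Path 5: G → D ← C
  D is a collider and D is conditioned on, which opens it — no node blocks this path, so it is active.
At least one path is unblocked, so d-separation fails.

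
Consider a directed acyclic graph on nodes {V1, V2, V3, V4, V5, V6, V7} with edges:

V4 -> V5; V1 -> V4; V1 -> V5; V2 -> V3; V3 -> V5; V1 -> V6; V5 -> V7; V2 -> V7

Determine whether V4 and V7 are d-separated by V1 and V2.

No — V4 and V7 are not d-separated given {V1, V2}.

There are 4 undirected paths between V4 and V7; checking each against the conditioning set {V1, V2}:
  1. V4 ← V1 → V5 ← V3 ← V2 → V7 — V1:fork[blocks]; V5:collider[blocks]; V3:chain[open]; V2:fork[blocks] ⇒ blocked
  2. V4 ← V1 → V5 → V7 — V1:fork[blocks]; V5:chain[open] ⇒ blocked
  3. V4 → V5 ← V3 ← V2 → V7 — V5:collider[blocks]; V3:chain[open]; V2:fork[blocks] ⇒ blocked
  4. V4 → V5 → V7 — V5:chain[open] ⇒ active
Because an active path exists, V4 and V7 are not d-separated.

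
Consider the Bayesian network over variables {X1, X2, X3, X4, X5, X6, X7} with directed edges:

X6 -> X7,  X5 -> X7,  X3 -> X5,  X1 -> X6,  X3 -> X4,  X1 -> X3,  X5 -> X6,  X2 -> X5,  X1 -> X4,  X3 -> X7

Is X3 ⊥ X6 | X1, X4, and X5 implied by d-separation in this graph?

There are 6 undirected paths between X3 and X6; checking each against the conditioning set {X1, X4, X5}:
Path 1: X3 → X4 ← X1 → X6
  X1 is a fork here and X1 is conditioned on, so the path is blocked at X1.
Path 2: X3 → X7 ← X6
  X7 is a collider here and neither X7 nor any of its descendants is conditioned on, so the collider stays closed — the path is blocked at X7.
Path 3: X3 → X7 ← X5 → X6
  X7 is a collider here and neither X7 nor any of its descendants is conditioned on, so the collider stays closed — the path is blocked at X7.
Path 4: X3 ← X1 → X6
  X1 is a fork here and X1 is conditioned on, so the path is blocked at X1.
Path 5: X3 → X5 → X6
  X5 is a chain here and X5 is conditioned on, so the path is blocked at X5.
Path 6: X3 → X5 → X7 ← X6
  X5 is a chain here and X5 is conditioned on, so the path is blocked at X5.
Every path is blocked, so X3 and X6 are d-separated given {X1, X4, X5}.

Yes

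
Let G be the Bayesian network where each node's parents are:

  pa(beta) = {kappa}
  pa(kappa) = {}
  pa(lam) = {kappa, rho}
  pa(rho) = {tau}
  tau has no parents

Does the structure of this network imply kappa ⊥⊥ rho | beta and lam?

No

There is one path between kappa and rho:
Path 1: kappa → lam ← rho
  lam is a collider and lam is conditioned on, which opens it — no node blocks this path, so it is active.
Since the path kappa → lam ← rho is active, kappa and rho are not d-separated given {beta, lam}.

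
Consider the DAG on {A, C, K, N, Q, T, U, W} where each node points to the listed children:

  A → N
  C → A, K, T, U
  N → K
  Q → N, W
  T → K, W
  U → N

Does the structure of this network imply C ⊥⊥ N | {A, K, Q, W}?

6 paths connect C and N; each must be blocked for d-separation to hold:
  1. C → U → N — U:chain[open] ⇒ active
  2. C → A → N — A:chain[blocks] ⇒ blocked
  3. C → K ← N — K:collider[open] ⇒ active
  4. C → K ← T → W ← Q → N — K:collider[open]; T:fork[open]; W:collider[open]; Q:fork[blocks] ⇒ blocked
  5. C → T → W ← Q → N — T:chain[open]; W:collider[open]; Q:fork[blocks] ⇒ blocked
  6. C → T → K ← N — T:chain[open]; K:collider[open] ⇒ active
Since the path C → U → N is active, C and N are not d-separated given {A, K, Q, W}.

No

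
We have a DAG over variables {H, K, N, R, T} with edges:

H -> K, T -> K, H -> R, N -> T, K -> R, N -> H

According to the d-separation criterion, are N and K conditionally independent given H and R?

No

We examine all 3 paths between N and K:
Path 1: N → H → R ← K
  H is a chain here and H is conditioned on, so the path is blocked at H.
Path 2: N → H → K
  H is a chain here and H is conditioned on, so the path is blocked at H.
Path 3: N → T → K
  T is a chain and T is not conditioned on — no node blocks this path, so it is active.
Since the path N → T → K is active, N and K are not d-separated given {H, R}.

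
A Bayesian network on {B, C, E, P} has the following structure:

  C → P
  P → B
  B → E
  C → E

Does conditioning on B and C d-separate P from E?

Yes

2 paths connect P and E; each must be blocked for d-separation to hold:
Path 1: P → B → E
  B is a chain here and B is conditioned on, so the path is blocked at B.
Path 2: P ← C → E
  C is a fork here and C is conditioned on, so the path is blocked at C.
Since every path is blocked, d-separation holds.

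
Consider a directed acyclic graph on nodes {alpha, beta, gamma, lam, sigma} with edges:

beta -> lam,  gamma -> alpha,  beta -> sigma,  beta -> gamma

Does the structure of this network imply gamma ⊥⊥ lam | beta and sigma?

Yes

There is one path between gamma and lam:
Path 1: gamma ← beta → lam
  beta is a fork here and beta is conditioned on, so the path is blocked at beta.
All paths are blocked; gamma ⊥ lam | {beta, sigma} holds.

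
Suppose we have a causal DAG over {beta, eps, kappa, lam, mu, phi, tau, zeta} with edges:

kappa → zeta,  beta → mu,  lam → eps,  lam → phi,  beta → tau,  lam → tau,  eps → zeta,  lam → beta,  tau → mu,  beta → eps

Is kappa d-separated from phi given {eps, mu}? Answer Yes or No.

Yes

We examine all 4 paths between kappa and phi:
Path 1: kappa → zeta ← eps ← beta → tau ← lam → phi
  zeta is a collider here and neither zeta nor any of its descendants is conditioned on, so the collider stays closed — the path is blocked at zeta.
Path 2: kappa → zeta ← eps ← beta ← lam → phi
  zeta is a collider here and neither zeta nor any of its descendants is conditioned on, so the collider stays closed — the path is blocked at zeta.
Path 3: kappa → zeta ← eps ← beta → mu ← tau ← lam → phi
  zeta is a collider here and neither zeta nor any of its descendants is conditioned on, so the collider stays closed — the path is blocked at zeta.
Path 4: kappa → zeta ← eps ← lam → phi
  zeta is a collider here and neither zeta nor any of its descendants is conditioned on, so the collider stays closed — the path is blocked at zeta.
Since every path is blocked, d-separation holds.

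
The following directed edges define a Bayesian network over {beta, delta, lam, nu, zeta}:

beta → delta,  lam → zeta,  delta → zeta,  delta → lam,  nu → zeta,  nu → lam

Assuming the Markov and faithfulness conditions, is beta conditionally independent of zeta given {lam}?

No

3 paths connect beta and zeta; each must be blocked for d-separation to hold:
Path 1: beta → delta → zeta
  delta is a chain and delta is not conditioned on — no node blocks this path, so it is active.
Path 2: beta → delta → lam ← nu → zeta
  delta is a chain and delta is not conditioned on; lam is a collider and lam is conditioned on, which opens it; nu is a fork and nu is not conditioned on — no node blocks this path, so it is active.
Path 3: beta → delta → lam → zeta
  lam is a chain here and lam is conditioned on, so the path is blocked at lam.
Because an active path exists, beta and zeta are not d-separated.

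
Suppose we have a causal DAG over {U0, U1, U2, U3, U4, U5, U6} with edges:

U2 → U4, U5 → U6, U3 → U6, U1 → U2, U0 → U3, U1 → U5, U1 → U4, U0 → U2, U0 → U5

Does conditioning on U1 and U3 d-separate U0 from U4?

No

6 paths connect U0 and U4; each must be blocked for d-separation to hold:
Path 1: U0 → U2 ← U1 → U4
  U2 is a collider here and neither U2 nor any of its descendants is conditioned on, so the collider stays closed — the path is blocked at U2.
Path 2: U0 → U2 → U4
  U2 is a chain and U2 is not conditioned on — no node blocks this path, so it is active.
Path 3: U0 → U5 ← U1 → U2 → U4
  U5 is a collider here and neither U5 nor any of its descendants is conditioned on, so the collider stays closed — the path is blocked at U5.
Path 4: U0 → U5 ← U1 → U4
  U5 is a collider here and neither U5 nor any of its descendants is conditioned on, so the collider stays closed — the path is blocked at U5.
Path 5: U0 → U3 → U6 ← U5 ← U1 → U2 → U4
  U3 is a chain here and U3 is conditioned on, so the path is blocked at U3.
Path 6: U0 → U3 → U6 ← U5 ← U1 → U4
  U3 is a chain here and U3 is conditioned on, so the path is blocked at U3.
At least one path is unblocked, so d-separation fails.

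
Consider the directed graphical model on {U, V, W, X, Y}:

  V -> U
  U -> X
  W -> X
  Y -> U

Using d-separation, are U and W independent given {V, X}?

The only undirected path from U to W is:
  1. U → X ← W — X:collider[open] ⇒ active
Because an active path exists, U and W are not d-separated.

No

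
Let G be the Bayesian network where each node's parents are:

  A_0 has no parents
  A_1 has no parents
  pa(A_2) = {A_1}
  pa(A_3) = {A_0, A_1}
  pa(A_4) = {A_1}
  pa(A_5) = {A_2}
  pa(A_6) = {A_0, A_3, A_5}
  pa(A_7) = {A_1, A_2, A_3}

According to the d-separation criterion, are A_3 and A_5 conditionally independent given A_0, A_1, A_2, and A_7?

Yes — A_3 and A_5 are d-separated given {A_0, A_1, A_2, A_7}.

We examine all 6 paths between A_3 and A_5:
  1. A_3 ← A_1 → A_7 ← A_2 → A_5 — A_1:fork[blocks]; A_7:collider[open]; A_2:fork[blocks] ⇒ blocked
  2. A_3 ← A_1 → A_2 → A_5 — A_1:fork[blocks]; A_2:chain[blocks] ⇒ blocked
  3. A_3 → A_7 ← A_1 → A_2 → A_5 — A_7:collider[open]; A_1:fork[blocks]; A_2:chain[blocks] ⇒ blocked
  4. A_3 → A_7 ← A_2 → A_5 — A_7:collider[open]; A_2:fork[blocks] ⇒ blocked
  5. A_3 ← A_0 → A_6 ← A_5 — A_0:fork[blocks]; A_6:collider[blocks] ⇒ blocked
  6. A_3 → A_6 ← A_5 — A_6:collider[blocks] ⇒ blocked
Every path is blocked, so A_3 and A_5 are d-separated given {A_0, A_1, A_2, A_7}.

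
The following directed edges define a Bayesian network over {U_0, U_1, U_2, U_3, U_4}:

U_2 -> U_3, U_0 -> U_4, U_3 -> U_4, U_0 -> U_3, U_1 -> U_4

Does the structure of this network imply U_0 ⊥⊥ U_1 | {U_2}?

We examine all 2 paths between U_0 and U_1:
  1. U_0 → U_4 ← U_1 — U_4:collider[blocks] ⇒ blocked
  2. U_0 → U_3 → U_4 ← U_1 — U_3:chain[open]; U_4:collider[blocks] ⇒ blocked
Every path is blocked, so U_0 and U_1 are d-separated given {U_2}.

Yes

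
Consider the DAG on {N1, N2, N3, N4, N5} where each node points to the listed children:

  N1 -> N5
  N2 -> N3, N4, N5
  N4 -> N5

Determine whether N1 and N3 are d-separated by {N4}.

2 paths connect N1 and N3; each must be blocked for d-separation to hold:
Path 1: N1 → N5 ← N4 ← N2 → N3
  N5 is a collider here and neither N5 nor any of its descendants is conditioned on, so the collider stays closed — the path is blocked at N5.
Path 2: N1 → N5 ← N2 → N3
  N5 is a collider here and neither N5 nor any of its descendants is conditioned on, so the collider stays closed — the path is blocked at N5.
Since every path is blocked, d-separation holds.

Yes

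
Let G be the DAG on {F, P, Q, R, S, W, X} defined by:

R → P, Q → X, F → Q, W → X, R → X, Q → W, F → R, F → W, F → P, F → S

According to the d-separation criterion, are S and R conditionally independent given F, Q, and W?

We examine all 6 paths between S and R:
  1. S ← F → R — F:fork[blocks] ⇒ blocked
  2. S ← F → P ← R — F:fork[blocks]; P:collider[blocks] ⇒ blocked
  3. S ← F → W → X ← R — F:fork[blocks]; W:chain[blocks]; X:collider[blocks] ⇒ blocked
  4. S ← F → W ← Q → X ← R — F:fork[blocks]; W:collider[open]; Q:fork[blocks]; X:collider[blocks] ⇒ blocked
  5. S ← F → Q → W → X ← R — F:fork[blocks]; Q:chain[blocks]; W:chain[blocks]; X:collider[blocks] ⇒ blocked
  6. S ← F → Q → X ← R — F:fork[blocks]; Q:chain[blocks]; X:collider[blocks] ⇒ blocked
Every path is blocked, so S and R are d-separated given {F, Q, W}.

Yes — S and R are d-separated given {F, Q, W}.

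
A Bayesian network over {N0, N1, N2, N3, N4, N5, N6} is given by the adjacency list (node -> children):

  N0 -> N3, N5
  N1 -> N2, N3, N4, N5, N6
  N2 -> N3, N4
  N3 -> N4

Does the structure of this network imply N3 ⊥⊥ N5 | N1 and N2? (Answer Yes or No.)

No

6 paths connect N3 and N5; each must be blocked for d-separation to hold:
Path 1: N3 ← N1 → N5
  N1 is a fork here and N1 is conditioned on, so the path is blocked at N1.
Path 2: N3 → N4 ← N1 → N5
  N4 is a collider here and neither N4 nor any of its descendants is conditioned on, so the collider stays closed — the path is blocked at N4.
Path 3: N3 → N4 ← N2 ← N1 → N5
  N4 is a collider here and neither N4 nor any of its descendants is conditioned on, so the collider stays closed — the path is blocked at N4.
Path 4: N3 ← N2 ← N1 → N5
  N2 is a chain here and N2 is conditioned on, so the path is blocked at N2.
Path 5: N3 ← N2 → N4 ← N1 → N5
  N2 is a fork here and N2 is conditioned on, so the path is blocked at N2.
Path 6: N3 ← N0 → N5
  N0 is a fork and N0 is not conditioned on — no node blocks this path, so it is active.
Because an active path exists, N3 and N5 are not d-separated.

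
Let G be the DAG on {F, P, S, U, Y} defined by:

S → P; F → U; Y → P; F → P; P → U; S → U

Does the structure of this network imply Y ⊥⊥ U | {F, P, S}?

Yes

There are 3 undirected paths between Y and U; checking each against the conditioning set {F, P, S}:
Path 1: Y → P ← F → U
  F is a fork here and F is conditioned on, so the path is blocked at F.
Path 2: Y → P ← S → U
  S is a fork here and S is conditioned on, so the path is blocked at S.
Path 3: Y → P → U
  P is a chain here and P is conditioned on, so the path is blocked at P.
Every path is blocked, so Y and U are d-separated given {F, P, S}.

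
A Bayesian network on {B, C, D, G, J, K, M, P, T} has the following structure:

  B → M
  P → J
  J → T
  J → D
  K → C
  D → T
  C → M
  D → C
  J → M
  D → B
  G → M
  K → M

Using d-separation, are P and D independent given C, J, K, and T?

We examine all 5 paths between P and D:
Path 1: P → J → D
  J is a chain here and J is conditioned on, so the path is blocked at J.
Path 2: P → J → T ← D
  J is a chain here and J is conditioned on, so the path is blocked at J.
Path 3: P → J → M ← C ← D
  J is a chain here and J is conditioned on, so the path is blocked at J.
Path 4: P → J → M ← B ← D
  J is a chain here and J is conditioned on, so the path is blocked at J.
Path 5: P → J → M ← K → C ← D
  J is a chain here and J is conditioned on, so the path is blocked at J.
All paths are blocked; P ⊥ D | {C, J, K, T} holds.

Yes — P and D are d-separated given {C, J, K, T}.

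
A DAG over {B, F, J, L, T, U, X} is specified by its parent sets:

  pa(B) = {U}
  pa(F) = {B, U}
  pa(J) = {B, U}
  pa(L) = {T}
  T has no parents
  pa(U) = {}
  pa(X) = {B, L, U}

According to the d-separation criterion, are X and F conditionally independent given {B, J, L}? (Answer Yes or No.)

There are 6 undirected paths between X and F; checking each against the conditioning set {B, J, L}:
Path 1: X ← B → J ← U → F
  B is a fork here and B is conditioned on, so the path is blocked at B.
Path 2: X ← B ← U → F
  B is a chain here and B is conditioned on, so the path is blocked at B.
Path 3: X ← B → F
  B is a fork here and B is conditioned on, so the path is blocked at B.
Path 4: X ← U → J ← B → F
  B is a fork here and B is conditioned on, so the path is blocked at B.
Path 5: X ← U → B → F
  B is a chain here and B is conditioned on, so the path is blocked at B.
Path 6: X ← U → F
  U is a fork and U is not conditioned on — no node blocks this path, so it is active.
Because an active path exists, X and F are not d-separated.

No — X and F are not d-separated given {B, J, L}.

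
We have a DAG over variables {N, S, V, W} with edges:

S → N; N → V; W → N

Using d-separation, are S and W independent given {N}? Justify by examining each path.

No

There is one path between S and W:
Path 1: S → N ← W
  N is a collider and N is conditioned on, which opens it — no node blocks this path, so it is active.
Since the path S → N ← W is active, S and W are not d-separated given {N}.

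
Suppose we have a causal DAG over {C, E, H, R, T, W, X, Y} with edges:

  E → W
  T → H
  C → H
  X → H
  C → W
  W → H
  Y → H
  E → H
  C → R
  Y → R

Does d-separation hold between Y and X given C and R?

We examine all 4 paths between Y and X:
  1. Y → R ← C → H ← X — R:collider[open]; C:fork[blocks]; H:collider[blocks] ⇒ blocked
  2. Y → R ← C → W ← E → H ← X — R:collider[open]; C:fork[blocks]; W:collider[blocks]; E:fork[open]; H:collider[blocks] ⇒ blocked
  3. Y → R ← C → W → H ← X — R:collider[open]; C:fork[blocks]; W:chain[open]; H:collider[blocks] ⇒ blocked
  4. Y → H ← X — H:collider[blocks] ⇒ blocked
Every path is blocked, so Y and X are d-separated given {C, R}.

Yes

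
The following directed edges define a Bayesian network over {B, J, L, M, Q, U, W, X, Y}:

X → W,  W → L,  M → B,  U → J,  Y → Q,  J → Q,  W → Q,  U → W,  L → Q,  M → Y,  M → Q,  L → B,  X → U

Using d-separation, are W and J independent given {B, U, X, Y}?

There are 6 undirected paths between W and J; checking each against the conditioning set {B, U, X, Y}:
Path 1: W → L → B ← M → Y → Q ← J
  Y is a chain here and Y is conditioned on, so the path is blocked at Y.
Path 2: W → L → B ← M → Q ← J
  Q is a collider here and neither Q nor any of its descendants is conditioned on, so the collider stays closed — the path is blocked at Q.
Path 3: W → L → Q ← J
  Q is a collider here and neither Q nor any of its descendants is conditioned on, so the collider stays closed — the path is blocked at Q.
Path 4: W ← U → J
  U is a fork here and U is conditioned on, so the path is blocked at U.
Path 5: W → Q ← J
  Q is a collider here and neither Q nor any of its descendants is conditioned on, so the collider stays closed — the path is blocked at Q.
Path 6: W ← X → U → J
  X is a fork here and X is conditioned on, so the path is blocked at X.
Since every path is blocked, d-separation holds.

Yes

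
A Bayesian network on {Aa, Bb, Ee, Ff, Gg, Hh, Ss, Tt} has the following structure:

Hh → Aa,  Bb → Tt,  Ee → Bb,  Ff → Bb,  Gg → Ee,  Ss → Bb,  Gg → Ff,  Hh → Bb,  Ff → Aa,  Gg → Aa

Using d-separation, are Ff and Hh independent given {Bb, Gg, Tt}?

No

We examine all 6 paths between Ff and Hh:
Path 1: Ff ← Gg → Aa ← Hh
  Gg is a fork here and Gg is conditioned on, so the path is blocked at Gg.
Path 2: Ff ← Gg → Ee → Bb ← Hh
  Gg is a fork here and Gg is conditioned on, so the path is blocked at Gg.
Path 3: Ff → Aa ← Gg → Ee → Bb ← Hh
  Aa is a collider here and neither Aa nor any of its descendants is conditioned on, so the collider stays closed — the path is blocked at Aa.
Path 4: Ff → Aa ← Hh
  Aa is a collider here and neither Aa nor any of its descendants is conditioned on, so the collider stays closed — the path is blocked at Aa.
Path 5: Ff → Bb ← Hh
  Bb is a collider and Bb is conditioned on, which opens it — no node blocks this path, so it is active.
Path 6: Ff → Bb ← Ee ← Gg → Aa ← Hh
  Gg is a fork here and Gg is conditioned on, so the path is blocked at Gg.
Since the path Ff → Bb ← Hh is active, Ff and Hh are not d-separated given {Bb, Gg, Tt}.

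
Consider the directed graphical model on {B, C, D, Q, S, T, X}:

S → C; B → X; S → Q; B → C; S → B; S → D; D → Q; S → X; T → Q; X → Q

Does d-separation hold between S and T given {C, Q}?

There are 5 undirected paths between S and T; checking each against the conditioning set {C, Q}:
Path 1: S → B → X → Q ← T
  B is a chain and B is not conditioned on; X is a chain and X is not conditioned on; Q is a collider and Q is conditioned on, which opens it — no node blocks this path, so it is active.
Path 2: S → C ← B → X → Q ← T
  C is a collider and C is conditioned on, which opens it; B is a fork and B is not conditioned on; X is a chain and X is not conditioned on; Q is a collider and Q is conditioned on, which opens it — no node blocks this path, so it is active.
Path 3: S → X → Q ← T
  X is a chain and X is not conditioned on; Q is a collider and Q is conditioned on, which opens it — no node blocks this path, so it is active.
Path 4: S → Q ← T
  Q is a collider and Q is conditioned on, which opens it — no node blocks this path, so it is active.
Path 5: S → D → Q ← T
  D is a chain and D is not conditioned on; Q is a collider and Q is conditioned on, which opens it — no node blocks this path, so it is active.
Because an active path exists, S and T are not d-separated.

No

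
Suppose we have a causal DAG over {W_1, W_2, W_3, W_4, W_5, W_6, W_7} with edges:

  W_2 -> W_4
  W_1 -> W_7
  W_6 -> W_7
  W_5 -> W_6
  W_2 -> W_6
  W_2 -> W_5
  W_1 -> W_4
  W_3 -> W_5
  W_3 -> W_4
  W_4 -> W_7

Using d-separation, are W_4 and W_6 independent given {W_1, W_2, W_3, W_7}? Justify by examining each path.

6 paths connect W_4 and W_6; each must be blocked for d-separation to hold:
Path 1: W_4 ← W_2 → W_5 → W_6
  W_2 is a fork here and W_2 is conditioned on, so the path is blocked at W_2.
Path 2: W_4 ← W_2 → W_6
  W_2 is a fork here and W_2 is conditioned on, so the path is blocked at W_2.
Path 3: W_4 → W_7 ← W_6
  W_7 is a collider and W_7 is conditioned on, which opens it — no node blocks this path, so it is active.
Path 4: W_4 ← W_1 → W_7 ← W_6
  W_1 is a fork here and W_1 is conditioned on, so the path is blocked at W_1.
Path 5: W_4 ← W_3 → W_5 ← W_2 → W_6
  W_3 is a fork here and W_3 is conditioned on, so the path is blocked at W_3.
Path 6: W_4 ← W_3 → W_5 → W_6
  W_3 is a fork here and W_3 is conditioned on, so the path is blocked at W_3.
At least one path is unblocked, so d-separation fails.

No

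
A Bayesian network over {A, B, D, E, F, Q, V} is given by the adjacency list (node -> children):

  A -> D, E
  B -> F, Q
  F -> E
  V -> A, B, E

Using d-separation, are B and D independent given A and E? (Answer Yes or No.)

4 paths connect B and D; each must be blocked for d-separation to hold:
  1. B ← V → A → D — V:fork[open]; A:chain[blocks] ⇒ blocked
  2. B ← V → E ← A → D — V:fork[open]; E:collider[open]; A:fork[blocks] ⇒ blocked
  3. B → F → E ← V → A → D — F:chain[open]; E:collider[open]; V:fork[open]; A:chain[blocks] ⇒ blocked
  4. B → F → E ← A → D — F:chain[open]; E:collider[open]; A:fork[blocks] ⇒ blocked
Since every path is blocked, d-separation holds.

Yes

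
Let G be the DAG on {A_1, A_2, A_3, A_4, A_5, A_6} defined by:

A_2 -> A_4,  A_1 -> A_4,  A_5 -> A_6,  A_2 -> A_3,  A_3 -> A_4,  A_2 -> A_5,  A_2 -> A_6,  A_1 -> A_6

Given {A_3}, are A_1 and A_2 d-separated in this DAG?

We examine all 4 paths between A_1 and A_2:
  1. A_1 → A_4 ← A_2 — A_4:collider[blocks] ⇒ blocked
  2. A_1 → A_4 ← A_3 ← A_2 — A_4:collider[blocks]; A_3:chain[blocks] ⇒ blocked
  3. A_1 → A_6 ← A_2 — A_6:collider[blocks] ⇒ blocked
  4. A_1 → A_6 ← A_5 ← A_2 — A_6:collider[blocks]; A_5:chain[open] ⇒ blocked
All paths are blocked; A_1 ⊥ A_2 | {A_3} holds.

Yes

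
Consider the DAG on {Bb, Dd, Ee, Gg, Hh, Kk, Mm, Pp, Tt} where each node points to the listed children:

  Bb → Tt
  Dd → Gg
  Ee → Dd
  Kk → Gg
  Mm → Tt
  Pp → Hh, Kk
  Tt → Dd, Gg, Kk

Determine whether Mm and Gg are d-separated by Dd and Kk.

3 paths connect Mm and Gg; each must be blocked for d-separation to hold:
  1. Mm → Tt → Kk → Gg — Tt:chain[open]; Kk:chain[blocks] ⇒ blocked
  2. Mm → Tt → Dd → Gg — Tt:chain[open]; Dd:chain[blocks] ⇒ blocked
  3. Mm → Tt → Gg — Tt:chain[open] ⇒ active
At least one path is unblocked, so d-separation fails.

No — Mm and Gg are not d-separated given {Dd, Kk}.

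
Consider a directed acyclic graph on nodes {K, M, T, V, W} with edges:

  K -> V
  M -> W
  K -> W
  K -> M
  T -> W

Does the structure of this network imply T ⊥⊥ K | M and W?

No

We examine all 2 paths between T and K:
  1. T → W ← K — W:collider[open] ⇒ active
  2. T → W ← M ← K — W:collider[open]; M:chain[blocks] ⇒ blocked
At least one path is unblocked, so d-separation fails.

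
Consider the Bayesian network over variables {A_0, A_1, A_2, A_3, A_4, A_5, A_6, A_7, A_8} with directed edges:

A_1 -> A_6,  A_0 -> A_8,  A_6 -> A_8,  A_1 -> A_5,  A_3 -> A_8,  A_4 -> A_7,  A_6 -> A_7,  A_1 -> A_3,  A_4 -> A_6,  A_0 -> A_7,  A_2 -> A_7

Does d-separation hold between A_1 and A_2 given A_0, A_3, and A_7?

There are 6 undirected paths between A_1 and A_2; checking each against the conditioning set {A_0, A_3, A_7}:
Path 1: A_1 → A_6 → A_7 ← A_2
  A_6 is a chain and A_6 is not conditioned on; A_7 is a collider and A_7 is conditioned on, which opens it — no node blocks this path, so it is active.
Path 2: A_1 → A_6 ← A_4 → A_7 ← A_2
  A_6 is a collider and its descendant A_7 is conditioned on, which opens it; A_4 is a fork and A_4 is not conditioned on; A_7 is a collider and A_7 is conditioned on, which opens it — no node blocks this path, so it is active.
Path 3: A_1 → A_6 → A_8 ← A_0 → A_7 ← A_2
  A_8 is a collider here and neither A_8 nor any of its descendants is conditioned on, so the collider stays closed — the path is blocked at A_8.
Path 4: A_1 → A_3 → A_8 ← A_0 → A_7 ← A_2
  A_3 is a chain here and A_3 is conditioned on, so the path is blocked at A_3.
Path 5: A_1 → A_3 → A_8 ← A_6 → A_7 ← A_2
  A_3 is a chain here and A_3 is conditioned on, so the path is blocked at A_3.
Path 6: A_1 → A_3 → A_8 ← A_6 ← A_4 → A_7 ← A_2
  A_3 is a chain here and A_3 is conditioned on, so the path is blocked at A_3.
Because an active path exists, A_1 and A_2 are not d-separated.

No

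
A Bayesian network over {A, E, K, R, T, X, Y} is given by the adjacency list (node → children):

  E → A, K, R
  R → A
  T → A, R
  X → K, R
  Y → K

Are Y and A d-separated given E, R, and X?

We examine all 6 paths between Y and A:
Path 1: Y → K ← E → R ← T → A
  K is a collider here and neither K nor any of its descendants is conditioned on, so the collider stays closed — the path is blocked at K.
Path 2: Y → K ← E → R → A
  K is a collider here and neither K nor any of its descendants is conditioned on, so the collider stays closed — the path is blocked at K.
Path 3: Y → K ← E → A
  K is a collider here and neither K nor any of its descendants is conditioned on, so the collider stays closed — the path is blocked at K.
Path 4: Y → K ← X → R ← T → A
  K is a collider here and neither K nor any of its descendants is conditioned on, so the collider stays closed — the path is blocked at K.
Path 5: Y → K ← X → R ← E → A
  K is a collider here and neither K nor any of its descendants is conditioned on, so the collider stays closed — the path is blocked at K.
Path 6: Y → K ← X → R → A
  K is a collider here and neither K nor any of its descendants is conditioned on, so the collider stays closed — the path is blocked at K.
Every path is blocked, so Y and A are d-separated given {E, R, X}.

Yes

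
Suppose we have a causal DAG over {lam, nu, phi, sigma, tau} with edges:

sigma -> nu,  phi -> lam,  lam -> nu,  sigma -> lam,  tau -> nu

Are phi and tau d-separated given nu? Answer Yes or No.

There are 2 undirected paths between phi and tau; checking each against the conditioning set {nu}:
Path 1: phi → lam ← sigma → nu ← tau
  lam is a collider and its descendant nu is conditioned on, which opens it; sigma is a fork and sigma is not conditioned on; nu is a collider and nu is conditioned on, which opens it — no node blocks this path, so it is active.
Path 2: phi → lam → nu ← tau
  lam is a chain and lam is not conditioned on; nu is a collider and nu is conditioned on, which opens it — no node blocks this path, so it is active.
At least one path is unblocked, so d-separation fails.

No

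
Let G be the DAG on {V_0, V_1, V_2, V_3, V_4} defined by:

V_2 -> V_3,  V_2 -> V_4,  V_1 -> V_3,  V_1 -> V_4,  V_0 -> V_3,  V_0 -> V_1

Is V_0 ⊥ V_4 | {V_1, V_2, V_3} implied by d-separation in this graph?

Yes — V_0 and V_4 are d-separated given {V_1, V_2, V_3}.

There are 4 undirected paths between V_0 and V_4; checking each against the conditioning set {V_1, V_2, V_3}:
  1. V_0 → V_3 ← V_2 → V_4 — V_3:collider[open]; V_2:fork[blocks] ⇒ blocked
  2. V_0 → V_3 ← V_1 → V_4 — V_3:collider[open]; V_1:fork[blocks] ⇒ blocked
  3. V_0 → V_1 → V_3 ← V_2 → V_4 — V_1:chain[blocks]; V_3:collider[open]; V_2:fork[blocks] ⇒ blocked
  4. V_0 → V_1 → V_4 — V_1:chain[blocks] ⇒ blocked
All paths are blocked; V_0 ⊥ V_4 | {V_1, V_2, V_3} holds.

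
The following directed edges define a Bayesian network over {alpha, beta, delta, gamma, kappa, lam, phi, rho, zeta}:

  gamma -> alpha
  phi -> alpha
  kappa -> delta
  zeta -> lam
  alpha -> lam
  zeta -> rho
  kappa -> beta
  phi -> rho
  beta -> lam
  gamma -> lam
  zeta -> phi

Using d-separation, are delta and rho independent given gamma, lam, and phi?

No

6 paths connect delta and rho; each must be blocked for d-separation to hold:
Path 1: delta ← kappa → beta → lam ← gamma → alpha ← phi ← zeta → rho
  gamma is a fork here and gamma is conditioned on, so the path is blocked at gamma.
Path 2: delta ← kappa → beta → lam ← gamma → alpha ← phi → rho
  gamma is a fork here and gamma is conditioned on, so the path is blocked at gamma.
Path 3: delta ← kappa → beta → lam ← alpha ← phi ← zeta → rho
  phi is a chain here and phi is conditioned on, so the path is blocked at phi.
Path 4: delta ← kappa → beta → lam ← alpha ← phi → rho
  phi is a fork here and phi is conditioned on, so the path is blocked at phi.
Path 5: delta ← kappa → beta → lam ← zeta → phi → rho
  phi is a chain here and phi is conditioned on, so the path is blocked at phi.
Path 6: delta ← kappa → beta → lam ← zeta → rho
  kappa is a fork and kappa is not conditioned on; beta is a chain and beta is not conditioned on; lam is a collider and lam is conditioned on, which opens it; zeta is a fork and zeta is not conditioned on — no node blocks this path, so it is active.
Since the path delta ← kappa → beta → lam ← zeta → rho is active, delta and rho are not d-separated given {gamma, lam, phi}.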